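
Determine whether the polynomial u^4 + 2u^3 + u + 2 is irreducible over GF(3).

Write f(u) = u^4 + 2u^3 + u + 2.
Check for roots in GF(3): f(0) = 2; f(1) = 0 → root; f(2) = 0 → root.
f(1) = 0, so (u − 1) divides f(u); f is reducible.

No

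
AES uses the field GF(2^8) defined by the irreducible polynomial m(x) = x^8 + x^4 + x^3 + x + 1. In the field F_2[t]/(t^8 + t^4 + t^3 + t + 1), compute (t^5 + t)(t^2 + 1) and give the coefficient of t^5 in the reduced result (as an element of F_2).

1

Multiply in F_2[t]: (t^5 + t)·(t^2 + 1) = t^7 + t^5 + t^3 + t.
Reduced: t^7 + t^5 + t^3 + t.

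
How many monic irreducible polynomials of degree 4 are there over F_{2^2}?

Gauss's count: N_{4}(4) = (1/4) Σ_{d|4} μ(4/d)·4^d.
Divisors of 4: 1, 2, 4; μ(4/d) for each: 0, -1, 1.
Σ = − 4^2 + 4^4 = 240.
N = 240/4 = 60.

60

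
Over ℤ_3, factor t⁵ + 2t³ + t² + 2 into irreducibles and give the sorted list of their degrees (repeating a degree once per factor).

Write f(t) = t⁵ + 2t³ + t² + 2.
Roots in ℤ_3: f(0) = 2; f(1) = 0 → root; f(2) = 0 → root.
Linear factors from roots: (t + 2), (t + 1).
Complete factorization: f(t) = (t + 2)·(t + 1)^4.
Factor degrees with multiplicity: 1 + 1 + 1 + 1 + 1 = 5.

1, 1, 1, 1, 1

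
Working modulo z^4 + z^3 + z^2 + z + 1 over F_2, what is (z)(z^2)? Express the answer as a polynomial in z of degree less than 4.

Multiply in F_2[z]: (z)·(z^2) = z^3.
Reduced: z^3.

z^3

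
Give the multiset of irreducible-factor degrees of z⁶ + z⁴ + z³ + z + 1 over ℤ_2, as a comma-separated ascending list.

Write h(z) = z⁶ + z⁴ + z³ + z + 1.
Roots in ℤ_2: h(0) = 1; h(1) = 1.
Complete factorization: h(z) = (z⁶ + z⁴ + z³ + z + 1).
Factor degrees with multiplicity: 6 = 6.

6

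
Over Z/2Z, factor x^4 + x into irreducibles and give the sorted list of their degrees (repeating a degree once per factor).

1, 1, 2

Write f(x) = x^4 + x.
Roots in Z/2Z: f(0) = 0 → root; f(1) = 0 → root.
Linear factors from roots: (x), (x + 1).
Complete factorization: f(x) = (x)·(x + 1)·(x^2 + x + 1).
Factor degrees with multiplicity: 1 + 1 + 2 = 4.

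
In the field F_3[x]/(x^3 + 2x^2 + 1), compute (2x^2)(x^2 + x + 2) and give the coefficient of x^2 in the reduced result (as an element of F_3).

2

Multiply in F_3[x]: (2x^2)·(x^2 + x + 2) = 2x^4 + 2x^3 + x^2.
Reduce using x^3 ≡ x^2 + 2 (mod x^3 + 2x^2 + 1).
Reduced: 2x^2 + x + 2.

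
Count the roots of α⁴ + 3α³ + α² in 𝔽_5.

Write h(α) = α⁴ + 3α³ + α².
Evaluate at each of the 5 elements of 𝔽_5:
h(0) = 0 → root; h(1) = 0 → root; h(2) = 4; h(3) = 1; h(4) = 4.
Roots: {0, 1}.

2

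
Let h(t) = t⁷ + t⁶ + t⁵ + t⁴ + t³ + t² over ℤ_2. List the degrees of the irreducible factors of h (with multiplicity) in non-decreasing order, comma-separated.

1, 1, 1, 2, 2

Roots in ℤ_2: h(0) = 0 → root; h(1) = 0 → root.
Linear factors from roots: (t), (t + 1).
Complete factorization: h(t) = (t + 1)·(t)^2·(t² + t + 1)^2.
Factor degrees with multiplicity: 1 + 1 + 1 + 2 + 2 = 7.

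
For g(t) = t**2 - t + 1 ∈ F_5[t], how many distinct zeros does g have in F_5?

0

Evaluate at each of the 5 elements of F_5:
g(0) = 1; g(1) = 1; g(2) = 3; g(3) = 2; g(4) = 3.
No element is a root.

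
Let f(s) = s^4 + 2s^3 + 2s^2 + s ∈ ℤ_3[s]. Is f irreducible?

No

Check for roots in ℤ_3: f(0) = 0 → root; f(1) = 0 → root; f(2) = 0 → root.
f(0) = 0, so (s) divides f(s); f is reducible.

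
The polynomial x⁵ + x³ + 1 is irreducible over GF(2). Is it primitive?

Write f(x) = x⁵ + x³ + 1.
|GF(2^5)^×| = 2^5 − 1 = 31. Prime factorization: 31 = 31.
f is primitive ⇔ x has order 31 in GF(2)[x]/(f), i.e. x^(31/q) ≠ 1 for each prime q | 31.
x^(1) mod f = x.
None equal 1, so x has full order 31; f is primitive.

Yes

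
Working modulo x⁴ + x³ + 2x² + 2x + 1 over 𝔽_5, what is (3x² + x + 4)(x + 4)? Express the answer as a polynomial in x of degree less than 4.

3x^3 + 3x^2 + 3x + 1

Multiply in 𝔽_5[x]: (3x² + x + 4)·(x + 4) = 3x³ + 3x² + 3x + 1.
Reduced: 3x³ + 3x² + 3x + 1.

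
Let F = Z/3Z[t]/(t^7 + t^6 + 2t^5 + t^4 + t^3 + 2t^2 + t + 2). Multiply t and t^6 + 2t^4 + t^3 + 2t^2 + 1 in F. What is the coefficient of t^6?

Multiply in Z/3Z[t]: (t)·(t^6 + 2t^4 + t^3 + 2t^2 + 1) = t^7 + 2t^5 + t^4 + 2t^3 + t.
Reduce using t^7 ≡ 2t^6 + t^5 + 2t^4 + 2t^3 + t^2 + 2t + 1 (mod t^7 + t^6 + 2t^5 + t^4 + t^3 + 2t^2 + t + 2).
Reduced: 2t^6 + t^3 + t^2 + 1.

2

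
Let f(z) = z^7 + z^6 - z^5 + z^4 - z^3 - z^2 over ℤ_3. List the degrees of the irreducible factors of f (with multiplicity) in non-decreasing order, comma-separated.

Roots in ℤ_3: f(0) = 0 → root; f(1) = 0 → root; f(2) = 2.
Linear factors from roots: (z), (z - 1).
Complete factorization: f(z) = (z - 1)·(z)^2·(z^4 - z^3 + z^2 - z + 1).
Factor degrees with multiplicity: 1 + 1 + 1 + 4 = 7.

1, 1, 1, 4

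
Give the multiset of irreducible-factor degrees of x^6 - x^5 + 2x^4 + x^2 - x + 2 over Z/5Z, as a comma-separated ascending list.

Write g(x) = x^6 - x^5 + 2x^4 + x^2 - x + 2.
Roots in Z/5Z: g(0) = 2; g(1) = 4; g(2) = 3; g(3) = 1; g(4) = 3.
Complete factorization: g(x) = (x^2 + 2)·(x^2 - 2)·(x^2 - x + 2).
Factor degrees with multiplicity: 2 + 2 + 2 = 6.

2, 2, 2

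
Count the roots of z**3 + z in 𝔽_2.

2

Write g(z) = z**3 + z.
Evaluate at each of the 2 elements of 𝔽_2:
g(0) = 0 → root; g(1) = 0 → root.
Roots: {0, 1}.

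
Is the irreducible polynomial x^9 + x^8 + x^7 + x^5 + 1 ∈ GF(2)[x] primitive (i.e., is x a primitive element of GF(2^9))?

No

Write f(x) = x^9 + x^8 + x^7 + x^5 + 1.
|GF(2^9)^×| = 2^9 − 1 = 511. Prime factorization: 511 = 7·73.
f is primitive ⇔ x has order 511 in GF(2)[x]/(f), i.e. x^(511/q) ≠ 1 for each prime q | 511.
x^(73) mod f = 1
x^(7) mod f = x^7.
Since x^(73) = 1, the order of x divides 73 < 511; not primitive.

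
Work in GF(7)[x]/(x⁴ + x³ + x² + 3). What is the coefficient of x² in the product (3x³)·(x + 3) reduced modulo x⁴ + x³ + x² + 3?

4

Multiply in GF(7)[x]: (3x³)·(x + 3) = 3x⁴ + 2x³.
Reduce using x⁴ ≡ 6x³ + 6x² + 4 (mod x⁴ + x³ + x² + 3).
Reduced: 6x³ + 4x² + 5.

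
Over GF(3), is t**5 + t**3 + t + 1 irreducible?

Yes

Write m(t) = t**5 + t**3 + t + 1.
Check for roots in GF(3): m(0) = 1; m(1) = 1; m(2) = 1.
No roots, so no linear factors.
Monic irreducibles of degree 2 over GF(3): t**2 + 1, t**2 + t - 1, t**2 - t - 1.
None of them divide m (all give nonzero remainder).
No irreducible factor of degree ≤ 2 exists, so m is irreducible over GF(3).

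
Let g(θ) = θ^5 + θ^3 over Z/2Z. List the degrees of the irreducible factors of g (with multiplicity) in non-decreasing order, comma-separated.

1, 1, 1, 1, 1

Roots in Z/2Z: g(0) = 0 → root; g(1) = 0 → root.
Linear factors from roots: (θ), (θ + 1).
Complete factorization: g(θ) = (θ + 1)^2·(θ)^3.
Factor degrees with multiplicity: 1 + 1 + 1 + 1 + 1 = 5.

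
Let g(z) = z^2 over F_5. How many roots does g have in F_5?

1

Evaluate at each of the 5 elements of F_5:
g(0) = 0 → root; g(1) = 1; g(2) = 4; g(3) = 4; g(4) = 1.
Roots: {0}.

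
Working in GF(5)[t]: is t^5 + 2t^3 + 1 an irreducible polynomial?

Write h(t) = t^5 + 2t^3 + 1.
Check for roots in GF(5): h(0) = 1; h(1) = 4; h(2) = 4; h(3) = 3; h(4) = 3.
No roots, so no linear factors.
Degree-2 irreducible divisors: test the 10 monic irreducibles of degree 2 over GF(5).
None of them divide h (all give nonzero remainder).
No irreducible factor of degree ≤ 2 exists, so h is irreducible over GF(5).

Yes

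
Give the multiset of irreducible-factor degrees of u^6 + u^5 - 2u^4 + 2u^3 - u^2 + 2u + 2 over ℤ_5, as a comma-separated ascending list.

1, 1, 2, 2

Write h(u) = u^6 + u^5 - 2u^4 + 2u^3 - u^2 + 2u + 2.
Roots in ℤ_5: h(0) = 2; h(1) = 0 → root; h(2) = 2; h(3) = 3; h(4) = 0 → root.
Linear factors from roots: (u - 1), (u + 1).
Complete factorization: h(u) = (u + 1)·(u - 1)·(u^2 - 2)·(u^2 + u + 1).
Factor degrees with multiplicity: 1 + 1 + 2 + 2 = 6.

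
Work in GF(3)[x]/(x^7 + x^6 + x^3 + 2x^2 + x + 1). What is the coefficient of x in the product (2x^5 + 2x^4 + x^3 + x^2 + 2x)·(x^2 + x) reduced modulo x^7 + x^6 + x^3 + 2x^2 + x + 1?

Multiply in GF(3)[x]: (2x^5 + 2x^4 + x^3 + x^2 + 2x)·(x^2 + x) = 2x^7 + x^6 + 2x^4 + 2x^2.
Reduce using x^7 ≡ 2x^6 + 2x^3 + x^2 + 2x + 2 (mod x^7 + x^6 + x^3 + 2x^2 + x + 1).
Reduced: 2x^6 + 2x^4 + x^3 + x^2 + x + 1.

1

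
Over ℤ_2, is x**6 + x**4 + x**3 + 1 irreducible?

No

Write f(x) = x**6 + x**4 + x**3 + 1.
Check for roots in ℤ_2: f(0) = 1; f(1) = 0 → root.
f(1) = 0, so (x − 1) divides f(x); f is reducible.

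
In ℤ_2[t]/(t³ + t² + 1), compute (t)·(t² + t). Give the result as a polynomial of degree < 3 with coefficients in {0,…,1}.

Multiply in ℤ_2[t]: (t)·(t² + t) = t³ + t².
Reduce using t³ ≡ t² + 1 (mod t³ + t² + 1).
Reduced: 1.

1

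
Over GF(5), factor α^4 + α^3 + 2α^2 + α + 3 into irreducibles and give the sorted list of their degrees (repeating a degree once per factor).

Write g(α) = α^4 + α^3 + 2α^2 + α + 3.
Roots in GF(5): g(0) = 3; g(1) = 3; g(2) = 2; g(3) = 2; g(4) = 4.
Complete factorization: g(α) = (α^4 + α^3 + 2α^2 + α + 3).
Factor degrees with multiplicity: 4 = 4.

4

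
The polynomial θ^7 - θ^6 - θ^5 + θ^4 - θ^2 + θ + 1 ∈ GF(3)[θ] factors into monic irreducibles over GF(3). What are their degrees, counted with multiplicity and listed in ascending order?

7

Write h(θ) = θ^7 - θ^6 - θ^5 + θ^4 - θ^2 + θ + 1.
Roots in GF(3): h(0) = 1; h(1) = 1; h(2) = 2.
Complete factorization: h(θ) = (θ^7 - θ^6 - θ^5 + θ^4 - θ^2 + θ + 1).
Factor degrees with multiplicity: 7 = 7.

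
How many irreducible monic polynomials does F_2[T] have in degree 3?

2

The number of monic irreducibles of degree 3 over GF(2) is (1/3)·Σ_{d∣3} μ(3/d) 2^d.
Divisors of 3: 1, 3; μ(3/d) for each: -1, 1.
Σ = − 2^1 + 2^3 = 6.
N = 6/3 = 2.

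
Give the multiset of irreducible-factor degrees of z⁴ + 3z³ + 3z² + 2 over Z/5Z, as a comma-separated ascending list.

Write g(z) = z⁴ + 3z³ + 3z² + 2.
Roots in Z/5Z: g(0) = 2; g(1) = 4; g(2) = 4; g(3) = 1; g(4) = 3.
Complete factorization: g(z) = (z⁴ + 3z³ + 3z² + 2).
Factor degrees with multiplicity: 4 = 4.

4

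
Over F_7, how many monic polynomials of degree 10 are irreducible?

28245840

By the necklace-counting formula, N_7(10) = (1/10) Σ_{d|10} μ(10/d)·7^d.
Divisors of 10: 1, 2, 5, 10; μ(10/d) for each: 1, -1, -1, 1.
Σ = 7^1 − 7^2 − 7^5 + 7^10 = 282458400.
N = 282458400/10 = 28245840.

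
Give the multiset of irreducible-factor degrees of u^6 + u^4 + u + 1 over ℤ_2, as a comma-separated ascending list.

1, 2, 3

Write g(u) = u^6 + u^4 + u + 1.
Roots in ℤ_2: g(0) = 1; g(1) = 0 → root.
Linear factors from roots: (u + 1).
Complete factorization: g(u) = (u + 1)·(u^2 + u + 1)·(u^3 + u + 1).
Factor degrees with multiplicity: 1 + 2 + 3 = 6.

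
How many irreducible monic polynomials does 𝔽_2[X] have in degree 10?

99

Gauss's count: N_{2}(10) = (1/10) Σ_{d|10} μ(10/d)·2^d.
Divisors of 10: 1, 2, 5, 10; μ(10/d) for each: 1, -1, -1, 1.
Σ = 2^1 − 2^2 − 2^5 + 2^10 = 990.
N = 990/10 = 99.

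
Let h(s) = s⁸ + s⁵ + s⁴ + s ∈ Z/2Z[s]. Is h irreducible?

No

Check for roots in Z/2Z: h(0) = 0 → root; h(1) = 0 → root.
h(0) = 0, so (s) divides h(s); h is reducible.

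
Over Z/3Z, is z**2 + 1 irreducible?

Yes

Write P(z) = z**2 + 1.
Check for roots in Z/3Z: P(0) = 1; P(1) = 2; P(2) = 2.
No roots. A degree-2 polynomial over a field with no linear factor is irreducible.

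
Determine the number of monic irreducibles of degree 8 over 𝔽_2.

30

Gauss's count: N_{2}(8) = (1/8) Σ_{d|8} μ(8/d)·2^d.
Divisors of 8: 1, 2, 4, 8; μ(8/d) for each: 0, 0, -1, 1.
Σ = − 2^4 + 2^8 = 240.
N = 240/8 = 30.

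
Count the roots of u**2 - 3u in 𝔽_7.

2

Write h(u) = u**2 - 3u.
Evaluate at each of the 7 elements of 𝔽_7:
h(0) = 0 → root; h(1) = 5; h(2) = 5; h(3) = 0 → root; h(4) = 4; h(5) = 3; h(6) = 4.
Roots: {0, 3}.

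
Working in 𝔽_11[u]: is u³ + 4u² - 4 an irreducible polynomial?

Write m(u) = u³ + 4u² - 4.
Check each element of 𝔽_11 for a root: m(0)=7, m(1)=1, m(2)=9, m(3)=4, m(4)=3, m(5)=1, m(6)=4, m(7)=7, m(8)=5, m(9)=4, m(10)=10.
No roots. A degree-3 polynomial over a field with no linear factor is irreducible.

Yes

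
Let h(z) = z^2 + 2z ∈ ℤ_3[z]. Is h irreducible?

Check for roots in ℤ_3: h(0) = 0 → root; h(1) = 0 → root; h(2) = 2.
h(0) = 0, so (z) divides h(z); h is reducible.

No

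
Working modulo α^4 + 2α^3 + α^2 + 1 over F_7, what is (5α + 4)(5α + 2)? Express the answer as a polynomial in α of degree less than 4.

4α^2 + 2α + 1

Multiply in F_7[α]: (5α + 4)·(5α + 2) = 4α^2 + 2α + 1.
Reduced: 4α^2 + 2α + 1.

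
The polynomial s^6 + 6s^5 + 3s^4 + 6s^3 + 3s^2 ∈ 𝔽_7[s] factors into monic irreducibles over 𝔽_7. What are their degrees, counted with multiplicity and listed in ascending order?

Write g(s) = s^6 + 6s^5 + 3s^4 + 6s^3 + 3s^2.
Linear factors from roots: (s), (s + 5).
Complete factorization: g(s) = (s + 5)·(s)^2·(s^3 + s^2 + 5s + 2).
Factor degrees with multiplicity: 1 + 1 + 1 + 3 = 6.

1, 1, 1, 3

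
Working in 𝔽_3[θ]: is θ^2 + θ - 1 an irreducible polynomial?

Yes

Write g(θ) = θ^2 + θ - 1.
Check for roots in 𝔽_3: g(0) = 2; g(1) = 1; g(2) = 2.
No roots. A degree-2 polynomial over a field with no linear factor is irreducible.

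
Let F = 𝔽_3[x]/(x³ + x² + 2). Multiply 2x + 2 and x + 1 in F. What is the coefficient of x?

1

Multiply in 𝔽_3[x]: (2x + 2)·(x + 1) = 2x² + x + 2.
Reduced: 2x² + x + 2.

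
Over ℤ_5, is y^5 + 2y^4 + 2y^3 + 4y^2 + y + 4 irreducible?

Yes

Write h(y) = y^5 + 2y^4 + 2y^3 + 4y^2 + y + 4.
Check for roots in ℤ_5: h(0) = 4; h(1) = 4; h(2) = 2; h(3) = 2; h(4) = 1.
No roots, so no linear factors.
Degree-2 irreducible divisors: test the 10 monic irreducibles of degree 2 over GF(5).
None of them divide h (all give nonzero remainder).
No irreducible factor of degree ≤ 2 exists, so h is irreducible over GF(5).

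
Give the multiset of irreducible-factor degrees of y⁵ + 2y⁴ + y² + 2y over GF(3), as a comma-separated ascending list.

Write f(y) = y⁵ + 2y⁴ + y² + 2y.
Roots in GF(3): f(0) = 0 → root; f(1) = 0 → root; f(2) = 0 → root.
Linear factors from roots: (y), (y + 2), (y + 1).
Complete factorization: f(y) = (y)·(y + 2)·(y + 1)^3.
Factor degrees with multiplicity: 1 + 1 + 1 + 1 + 1 = 5.

1, 1, 1, 1, 1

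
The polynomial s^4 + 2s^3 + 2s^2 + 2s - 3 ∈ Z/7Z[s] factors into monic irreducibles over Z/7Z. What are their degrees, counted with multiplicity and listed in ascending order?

4

Write f(s) = s^4 + 2s^3 + 2s^2 + 2s - 3.
Complete factorization: f(s) = (s^4 + 2s^3 + 2s^2 + 2s - 3).
Factor degrees with multiplicity: 4 = 4.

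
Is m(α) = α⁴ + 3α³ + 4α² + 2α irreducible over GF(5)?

Check for roots in GF(5): m(0) = 0 → root; m(1) = 0 → root; m(2) = 0 → root; m(3) = 4; m(4) = 0 → root.
m(0) = 0, so (α) divides m(α); m is reducible.

No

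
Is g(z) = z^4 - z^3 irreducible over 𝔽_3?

Check for roots in 𝔽_3: g(0) = 0 → root; g(1) = 0 → root; g(2) = 2.
g(0) = 0, so (z) divides g(z); g is reducible.

No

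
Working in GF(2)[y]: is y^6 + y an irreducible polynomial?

Write h(y) = y^6 + y.
Check for roots in GF(2): h(0) = 0 → root; h(1) = 0 → root.
h(0) = 0, so (y) divides h(y); h is reducible.

No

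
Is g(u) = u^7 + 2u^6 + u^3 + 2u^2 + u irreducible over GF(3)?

Check for roots in GF(3): g(0) = 0 → root; g(1) = 1; g(2) = 1.
g(0) = 0, so (u) divides g(u); g is reducible.

No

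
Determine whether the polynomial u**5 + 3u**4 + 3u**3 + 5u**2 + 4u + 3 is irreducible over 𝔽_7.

Write h(u) = u**5 + 3u**4 + 3u**3 + 5u**2 + 4u + 3.
Check for roots in 𝔽_7: h(0) = 3; h(1) = 5; h(2) = 2; h(3) = 4; h(4) = 4; h(5) = 0 → root; h(6) = 3.
h(5) = 0, so (u − 5) divides h(u); h is reducible.

No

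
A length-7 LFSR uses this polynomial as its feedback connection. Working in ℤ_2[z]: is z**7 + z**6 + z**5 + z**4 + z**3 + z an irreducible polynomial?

No

Write g(z) = z**7 + z**6 + z**5 + z**4 + z**3 + z.
Check for roots in ℤ_2: g(0) = 0 → root; g(1) = 0 → root.
g(0) = 0, so (z) divides g(z); g is reducible.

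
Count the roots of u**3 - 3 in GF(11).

1

Write f(u) = u**3 - 3.
Evaluate at each of the 11 elements of GF(11):
f(0) = 8; f(1) = 9; f(2) = 5; f(3) = 2; f(4) = 6; f(5) = 1; f(6) = 4; f(7) = 10; f(8) = 3; f(9) = 0 → root; f(10) = 7.
Roots: {9}.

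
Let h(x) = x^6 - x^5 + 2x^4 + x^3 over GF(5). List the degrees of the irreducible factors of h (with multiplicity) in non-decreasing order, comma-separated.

Roots in GF(5): h(0) = 0 → root; h(1) = 3; h(2) = 2; h(3) = 0 → root; h(4) = 3.
Linear factors from roots: (x), (x + 2).
Complete factorization: h(x) = (x + 2)·(x)^3·(x^2 + 2x - 2).
Factor degrees with multiplicity: 1 + 1 + 1 + 1 + 2 = 6.

1, 1, 1, 1, 2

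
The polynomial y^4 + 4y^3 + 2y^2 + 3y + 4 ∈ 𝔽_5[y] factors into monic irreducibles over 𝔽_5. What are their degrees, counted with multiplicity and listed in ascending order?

Write g(y) = y^4 + 4y^3 + 2y^2 + 3y + 4.
Roots in 𝔽_5: g(0) = 4; g(1) = 4; g(2) = 1; g(3) = 0 → root; g(4) = 0 → root.
Linear factors from roots: (y + 2), (y + 1).
Complete factorization: g(y) = (y + 1)·(y + 2)·(y^2 + y + 2).
Factor degrees with multiplicity: 1 + 1 + 2 = 4.

1, 1, 2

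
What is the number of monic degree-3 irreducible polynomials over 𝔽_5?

The number of monic irreducibles of degree 3 over GF(5) is (1/3)·Σ_{d∣3} μ(3/d) 5^d.
Divisors of 3: 1, 3; μ(3/d) for each: -1, 1.
Σ = − 5^1 + 5^3 = 120.
N = 120/3 = 40.

40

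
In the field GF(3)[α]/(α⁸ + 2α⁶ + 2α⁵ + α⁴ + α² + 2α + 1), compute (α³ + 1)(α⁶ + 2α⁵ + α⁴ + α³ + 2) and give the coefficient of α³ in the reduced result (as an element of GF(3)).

Multiply in GF(3)[α]: (α³ + 1)·(α⁶ + 2α⁵ + α⁴ + α³ + 2) = α⁹ + 2α⁸ + α⁷ + 2α⁶ + 2α⁵ + α⁴ + 2.
Reduce using α⁸ ≡ α⁶ + α⁵ + 2α⁴ + 2α² + α + 2 (mod α⁸ + 2α⁶ + 2α⁵ + α⁴ + α² + 2α + 1).
Reduced: 2α⁷ + 2α⁶ + 2α⁴ + 2α³ + 2α² + α.

2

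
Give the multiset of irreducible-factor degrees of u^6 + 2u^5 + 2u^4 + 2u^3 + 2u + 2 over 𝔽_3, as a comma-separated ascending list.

Write f(u) = u^6 + 2u^5 + 2u^4 + 2u^3 + 2u + 2.
Roots in 𝔽_3: f(0) = 2; f(1) = 2; f(2) = 2.
Complete factorization: f(u) = (u^6 + 2u^5 + 2u^4 + 2u^3 + 2u + 2).
Factor degrees with multiplicity: 6 = 6.

6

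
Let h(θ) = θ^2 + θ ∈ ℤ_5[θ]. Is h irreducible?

No

Check for roots in ℤ_5: h(0) = 0 → root; h(1) = 2; h(2) = 1; h(3) = 2; h(4) = 0 → root.
h(0) = 0, so (θ) divides h(θ); h is reducible.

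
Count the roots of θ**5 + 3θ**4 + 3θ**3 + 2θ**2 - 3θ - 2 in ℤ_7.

Write f(θ) = θ**5 + 3θ**4 + 3θ**3 + 2θ**2 - 3θ - 2.
Evaluate at each of the 7 elements of ℤ_7:
f(0) = 5; f(1) = 4; f(2) = 6; f(3) = 0 → root; f(4) = 0 → root; f(5) = 4; f(6) = 2.
Roots: {3, 4}.

2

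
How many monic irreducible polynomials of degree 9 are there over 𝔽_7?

By the necklace-counting formula, N_7(9) = (1/9) Σ_{d|9} μ(9/d)·7^d.
Divisors of 9: 1, 3, 9; μ(9/d) for each: 0, -1, 1.
Σ = − 7^3 + 7^9 = 40353264.
N = 40353264/9 = 4483696.

4483696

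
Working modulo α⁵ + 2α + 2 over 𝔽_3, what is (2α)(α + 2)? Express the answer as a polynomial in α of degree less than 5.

2α^2 + α

Multiply in 𝔽_3[α]: (2α)·(α + 2) = 2α² + α.
Reduced: 2α² + α.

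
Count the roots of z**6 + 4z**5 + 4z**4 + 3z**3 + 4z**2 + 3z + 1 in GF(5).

Write g(z) = z**6 + 4z**5 + 4z**4 + 3z**3 + 4z**2 + 3z + 1.
Evaluate at each of the 5 elements of GF(5):
g(0) = 1; g(1) = 0 → root; g(2) = 3; g(3) = 2; g(4) = 0 → root.
Roots: {1, 4}.

2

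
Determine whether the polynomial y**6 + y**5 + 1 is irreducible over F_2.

Write m(y) = y**6 + y**5 + 1.
Check for roots in F_2: m(0) = 1; m(1) = 1.
No roots, so no linear factors.
Monic irreducibles of degree 2 over GF(2): y**2 + y + 1.
None of them divide m (all give nonzero remainder).
Monic irreducibles of degree 3 over GF(2): y**3 + y + 1, y**3 + y**2 + 1.
None of them divide m (all give nonzero remainder).
No irreducible factor of degree ≤ 3 exists, so m is irreducible over GF(2).

Yes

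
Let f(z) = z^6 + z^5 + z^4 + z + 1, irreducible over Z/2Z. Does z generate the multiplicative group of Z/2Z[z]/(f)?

Yes

|GF(2^6)^×| = 2^6 − 1 = 63. Prime factorization: 63 = 3^2·7.
f is primitive ⇔ z has order 63 in GF(2)[z]/(f), i.e. z^(63/q) ≠ 1 for each prime q | 63.
z^(21) mod f = z^4 + z^3 + 1.
z^(9) mod f = z^5 + z^2 + z + 1.
None equal 1, so z has full order 63; f is primitive.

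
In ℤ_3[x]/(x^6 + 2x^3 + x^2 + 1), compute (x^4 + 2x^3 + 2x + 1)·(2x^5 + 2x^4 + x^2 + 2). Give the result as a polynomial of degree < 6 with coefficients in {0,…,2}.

2x^4 + x^3 + 1

Multiply in ℤ_3[x]: (x^4 + 2x^3 + 2x + 1)·(2x^5 + 2x^4 + x^2 + 2) = 2x^9 + x^7 + 2x^6 + 2x^5 + x^4 + x^2 + x + 2.
Reduce using x^6 ≡ x^3 + 2x^2 + 2 (mod x^6 + 2x^3 + x^2 + 1).
Reduced: 2x^4 + x^3 + 1.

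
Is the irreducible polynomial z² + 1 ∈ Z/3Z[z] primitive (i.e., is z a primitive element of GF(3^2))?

No

Write f(z) = z² + 1.
|GF(3^2)^×| = 3^2 − 1 = 8. Prime factorization: 8 = 2^3.
f is primitive ⇔ z has order 8 in GF(3)[z]/(f), i.e. z^(8/q) ≠ 1 for each prime q | 8.
z^(4) mod f = 1
Since z^(4) = 1, the order of z divides 4 < 8; not primitive.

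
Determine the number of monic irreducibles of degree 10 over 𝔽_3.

Gauss's count: N_{3}(10) = (1/10) Σ_{d|10} μ(10/d)·3^d.
Divisors of 10: 1, 2, 5, 10; μ(10/d) for each: 1, -1, -1, 1.
Σ = 3^1 − 3^2 − 3^5 + 3^10 = 58800.
N = 58800/10 = 5880.

5880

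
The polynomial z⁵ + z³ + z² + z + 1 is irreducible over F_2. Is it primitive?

Yes

Write f(z) = z⁵ + z³ + z² + z + 1.
|GF(2^5)^×| = 2^5 − 1 = 31. Prime factorization: 31 = 31.
f is primitive ⇔ z has order 31 in GF(2)[z]/(f), i.e. z^(31/q) ≠ 1 for each prime q | 31.
z^(1) mod f = z.
None equal 1, so z has full order 31; f is primitive.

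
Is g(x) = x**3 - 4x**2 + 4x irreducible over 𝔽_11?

No

Check each element of 𝔽_11 for a root: g(0)=0, g(1)=1, g(2)=0, g(3)=3, g(4)=5, g(5)=1, g(6)=8, g(7)=10, g(8)=2, g(9)=1, g(10)=2.
g(0) = 0, so (x) divides g(x); g is reducible.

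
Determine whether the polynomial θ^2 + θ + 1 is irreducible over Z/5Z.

Write h(θ) = θ^2 + θ + 1.
Check for roots in Z/5Z: h(0) = 1; h(1) = 3; h(2) = 2; h(3) = 3; h(4) = 1.
No roots. A degree-2 polynomial over a field with no linear factor is irreducible.

Yes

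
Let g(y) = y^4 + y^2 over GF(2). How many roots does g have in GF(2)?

Evaluate at each of the 2 elements of GF(2):
g(0) = 0 → root; g(1) = 0 → root.
Roots: {0, 1}.

2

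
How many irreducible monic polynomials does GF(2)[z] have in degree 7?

18

Gauss's count: N_{2}(7) = (1/7) Σ_{d|7} μ(7/d)·2^d.
Divisors of 7: 1, 7; μ(7/d) for each: -1, 1.
Σ = − 2^1 + 2^7 = 126.
N = 126/7 = 18.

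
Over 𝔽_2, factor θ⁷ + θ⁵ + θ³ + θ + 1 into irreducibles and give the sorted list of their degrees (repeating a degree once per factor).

Write f(θ) = θ⁷ + θ⁵ + θ³ + θ + 1.
Roots in 𝔽_2: f(0) = 1; f(1) = 1.
Complete factorization: f(θ) = (θ⁷ + θ⁵ + θ³ + θ + 1).
Factor degrees with multiplicity: 7 = 7.

7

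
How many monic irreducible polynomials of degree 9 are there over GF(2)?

The number of monic irreducibles of degree 9 over GF(2) is (1/9)·Σ_{d∣9} μ(9/d) 2^d.
Divisors of 9: 1, 3, 9; μ(9/d) for each: 0, -1, 1.
Σ = − 2^3 + 2^9 = 504.
N = 504/9 = 56.

56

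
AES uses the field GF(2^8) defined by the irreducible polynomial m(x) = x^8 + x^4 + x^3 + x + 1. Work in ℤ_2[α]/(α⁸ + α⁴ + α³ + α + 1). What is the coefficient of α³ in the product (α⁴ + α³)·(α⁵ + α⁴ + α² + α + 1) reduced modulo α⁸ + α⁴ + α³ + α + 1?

Multiply in ℤ_2[α]: (α⁴ + α³)·(α⁵ + α⁴ + α² + α + 1) = α⁹ + α⁷ + α⁶ + α³.
Reduce using α⁸ ≡ α⁴ + α³ + α + 1 (mod α⁸ + α⁴ + α³ + α + 1).
Reduced: α⁷ + α⁶ + α⁵ + α⁴ + α³ + α² + α.

1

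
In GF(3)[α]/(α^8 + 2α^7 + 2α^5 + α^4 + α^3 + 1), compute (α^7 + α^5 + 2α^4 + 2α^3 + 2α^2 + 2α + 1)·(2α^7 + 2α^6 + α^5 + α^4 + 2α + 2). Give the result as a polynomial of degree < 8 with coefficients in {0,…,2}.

Multiply in GF(3)[α]: (α^7 + α^5 + 2α^4 + 2α^3 + 2α^2 + 2α + 1)·(2α^7 + 2α^6 + α^5 + α^4 + 2α + 2) = 2α^14 + 2α^13 + α^11 + 2α^9 + 2α^8 + 2α^6 + 2α^3 + 2α^2 + 2.
Reduce using α^8 ≡ α^7 + α^5 + 2α^4 + 2α^3 + 2 (mod α^8 + 2α^7 + 2α^5 + α^4 + α^3 + 1).
Reduced: 2α^7 + 2α^6 + α^4 + 2α^2 + 1.

2α^7 + 2α^6 + α^4 + 2α^2 + 1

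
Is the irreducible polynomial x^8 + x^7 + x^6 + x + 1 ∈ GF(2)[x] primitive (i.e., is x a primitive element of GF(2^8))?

Write f(x) = x^8 + x^7 + x^6 + x + 1.
|GF(2^8)^×| = 2^8 − 1 = 255. Prime factorization: 255 = 3·5·17.
f is primitive ⇔ x has order 255 in GF(2)[x]/(f), i.e. x^(255/q) ≠ 1 for each prime q | 255.
x^(85) mod f = x^7 + x^5 + x^3 + x^2.
x^(51) mod f = x^7 + x^4 + x + 1.
x^(15) mod f = x^7 + x^6 + x^5 + x^3 + x^2 + x.
None equal 1, so x has full order 255; f is primitive.

Yes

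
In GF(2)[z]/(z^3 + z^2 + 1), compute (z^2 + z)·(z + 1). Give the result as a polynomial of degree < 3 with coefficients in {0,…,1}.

z^2 + z + 1

Multiply in GF(2)[z]: (z^2 + z)·(z + 1) = z^3 + z.
Reduce using z^3 ≡ z^2 + 1 (mod z^3 + z^2 + 1).
Reduced: z^2 + z + 1.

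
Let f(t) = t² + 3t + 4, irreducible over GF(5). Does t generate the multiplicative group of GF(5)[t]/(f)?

|GF(5^2)^×| = 5^2 − 1 = 24. Prime factorization: 24 = 2^3·3.
f is primitive ⇔ t has order 24 in GF(5)[t]/(f), i.e. t^(24/q) ≠ 1 for each prime q | 24.
t^(12) mod f = 1
t^(8) mod f = 3t + 4.
Since t^(12) = 1, the order of t divides 12 < 24; not primitive.

No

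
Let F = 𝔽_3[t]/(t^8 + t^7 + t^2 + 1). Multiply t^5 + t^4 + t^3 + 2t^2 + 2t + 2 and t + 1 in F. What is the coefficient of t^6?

1

Multiply in 𝔽_3[t]: (t^5 + t^4 + t^3 + 2t^2 + 2t + 2)·(t + 1) = t^6 + 2t^5 + 2t^4 + t^2 + t + 2.
Reduced: t^6 + 2t^5 + 2t^4 + t^2 + t + 2.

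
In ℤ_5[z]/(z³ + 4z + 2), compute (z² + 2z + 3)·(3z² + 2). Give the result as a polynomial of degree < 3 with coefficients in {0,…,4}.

Multiply in ℤ_5[z]: (z² + 2z + 3)·(3z² + 2) = 3z⁴ + z³ + z² + 4z + 1.
Reduce using z³ ≡ z + 3 (mod z³ + 4z + 2).
Reduced: 4z² + 4z + 4.

4z^2 + 4z + 4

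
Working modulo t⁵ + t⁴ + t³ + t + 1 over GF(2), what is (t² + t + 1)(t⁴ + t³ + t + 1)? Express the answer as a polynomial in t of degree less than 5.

Multiply in GF(2)[t]: (t² + t + 1)·(t⁴ + t³ + t + 1) = t⁶ + 1.
Reduce using t⁵ ≡ t⁴ + t³ + t + 1 (mod t⁵ + t⁴ + t³ + t + 1).
Reduced: t³ + t².

t^3 + t^2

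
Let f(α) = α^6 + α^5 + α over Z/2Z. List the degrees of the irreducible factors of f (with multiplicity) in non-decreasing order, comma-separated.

1, 2, 3

Roots in Z/2Z: f(0) = 0 → root; f(1) = 1.
Linear factors from roots: (α).
Complete factorization: f(α) = (α)·(α^2 + α + 1)·(α^3 + α + 1).
Factor degrees with multiplicity: 1 + 2 + 3 = 6.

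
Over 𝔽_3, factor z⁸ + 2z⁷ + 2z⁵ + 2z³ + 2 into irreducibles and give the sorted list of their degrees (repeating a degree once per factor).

1, 1, 3, 3

Write h(z) = z⁸ + 2z⁷ + 2z⁵ + 2z³ + 2.
Roots in 𝔽_3: h(0) = 2; h(1) = 0 → root; h(2) = 0 → root.
Linear factors from roots: (z + 2), (z + 1).
Complete factorization: h(z) = (z + 1)·(z + 2)·(z³ + z² + 2)^2.
Factor degrees with multiplicity: 1 + 1 + 3 + 3 = 8.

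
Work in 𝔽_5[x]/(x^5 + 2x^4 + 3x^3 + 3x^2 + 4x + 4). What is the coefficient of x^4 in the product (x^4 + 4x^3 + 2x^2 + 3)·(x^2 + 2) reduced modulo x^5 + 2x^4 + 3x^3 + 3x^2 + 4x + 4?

2

Multiply in 𝔽_5[x]: (x^4 + 4x^3 + 2x^2 + 3)·(x^2 + 2) = x^6 + 4x^5 + 4x^4 + 3x^3 + 2x^2 + 1.
Reduce using x^5 ≡ 3x^4 + 2x^3 + 2x^2 + x + 1 (mod x^5 + 2x^4 + 3x^3 + 3x^2 + 4x + 4).
Reduced: 2x^4 + 4x^3 + 2x^2 + 3x + 3.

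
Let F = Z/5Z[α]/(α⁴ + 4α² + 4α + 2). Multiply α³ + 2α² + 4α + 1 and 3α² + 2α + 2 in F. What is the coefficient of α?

Multiply in Z/5Z[α]: (α³ + 2α² + 4α + 1)·(3α² + 2α + 2) = 3α⁵ + 3α⁴ + 3α³ + 2.
Reduce using α⁴ ≡ α² + α + 3 (mod α⁴ + 4α² + 4α + 2).
Reduced: α³ + α² + 2α + 1.

2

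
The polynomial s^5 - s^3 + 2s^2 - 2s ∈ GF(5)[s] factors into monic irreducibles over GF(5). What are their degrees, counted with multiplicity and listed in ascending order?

Write f(s) = s^5 - s^3 + 2s^2 - 2s.
Roots in GF(5): f(0) = 0 → root; f(1) = 0 → root; f(2) = 3; f(3) = 3; f(4) = 4.
Linear factors from roots: (s), (s - 1).
Complete factorization: f(s) = (s)·(s - 1)·(s^3 + s^2 + 2).
Factor degrees with multiplicity: 1 + 1 + 3 = 5.

1, 1, 3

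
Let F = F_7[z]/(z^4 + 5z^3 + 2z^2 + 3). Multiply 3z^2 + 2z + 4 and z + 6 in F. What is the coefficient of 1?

Multiply in F_7[z]: (3z^2 + 2z + 4)·(z + 6) = 3z^3 + 6z^2 + 2z + 3.
Reduced: 3z^3 + 6z^2 + 2z + 3.

3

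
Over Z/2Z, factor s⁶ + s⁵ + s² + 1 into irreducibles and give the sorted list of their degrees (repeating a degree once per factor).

1, 2, 3

Write h(s) = s⁶ + s⁵ + s² + 1.
Roots in Z/2Z: h(0) = 1; h(1) = 0 → root.
Linear factors from roots: (s + 1).
Complete factorization: h(s) = (s + 1)·(s² + s + 1)·(s³ + s² + 1).
Factor degrees with multiplicity: 1 + 2 + 3 = 6.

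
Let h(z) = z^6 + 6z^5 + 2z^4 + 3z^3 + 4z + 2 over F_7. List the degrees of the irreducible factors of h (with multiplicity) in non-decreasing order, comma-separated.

1, 1, 1, 3

Linear factors from roots: (z + 5), (z + 3), (z + 2).
Complete factorization: h(z) = (z + 2)·(z + 3)·(z + 5)·(z^3 + 3z^2 + 4z + 1).
Factor degrees with multiplicity: 1 + 1 + 1 + 3 = 6.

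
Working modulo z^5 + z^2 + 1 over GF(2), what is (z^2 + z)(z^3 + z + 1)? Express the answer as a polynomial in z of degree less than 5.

z^4 + z^3 + z^2 + z + 1

Multiply in GF(2)[z]: (z^2 + z)·(z^3 + z + 1) = z^5 + z^4 + z^3 + z.
Reduce using z^5 ≡ z^2 + 1 (mod z^5 + z^2 + 1).
Reduced: z^4 + z^3 + z^2 + z + 1.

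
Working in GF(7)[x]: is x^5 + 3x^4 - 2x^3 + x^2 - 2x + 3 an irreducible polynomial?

Write f(x) = x^5 + 3x^4 - 2x^3 + x^2 - 2x + 3.
Check for roots in GF(7): f(0) = 3; f(1) = 4; f(2) = 4; f(3) = 4; f(4) = 2; f(5) = 1; f(6) = 3.
No roots, so no linear factors.
Degree-2 irreducible divisors: test the 21 monic irreducibles of degree 2 over GF(7).
None of them divide f (all give nonzero remainder).
No irreducible factor of degree ≤ 2 exists, so f is irreducible over GF(7).

Yes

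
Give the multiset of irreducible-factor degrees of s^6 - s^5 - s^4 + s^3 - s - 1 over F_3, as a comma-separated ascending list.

Write g(s) = s^6 - s^5 - s^4 + s^3 - s - 1.
Roots in F_3: g(0) = 2; g(1) = 1; g(2) = 0 → root.
Linear factors from roots: (s + 1).
Complete factorization: g(s) = (s + 1)·(s^2 + 1)·(s^3 + s^2 - 1).
Factor degrees with multiplicity: 1 + 2 + 3 = 6.

1, 2, 3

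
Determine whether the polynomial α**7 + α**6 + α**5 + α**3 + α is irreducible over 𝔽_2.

No

Write h(α) = α**7 + α**6 + α**5 + α**3 + α.
Check for roots in 𝔽_2: h(0) = 0 → root; h(1) = 1.
h(0) = 0, so (α) divides h(α); h is reducible.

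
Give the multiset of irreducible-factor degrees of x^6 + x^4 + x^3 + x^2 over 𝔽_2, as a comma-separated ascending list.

Write h(x) = x^6 + x^4 + x^3 + x^2.
Roots in 𝔽_2: h(0) = 0 → root; h(1) = 0 → root.
Linear factors from roots: (x), (x + 1).
Complete factorization: h(x) = (x + 1)·(x)^2·(x^3 + x^2 + 1).
Factor degrees with multiplicity: 1 + 1 + 1 + 3 = 6.

1, 1, 1, 3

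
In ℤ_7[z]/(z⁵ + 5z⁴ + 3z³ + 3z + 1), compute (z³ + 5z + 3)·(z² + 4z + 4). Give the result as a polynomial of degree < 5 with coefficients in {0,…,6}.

Multiply in ℤ_7[z]: (z³ + 5z + 3)·(z² + 4z + 4) = z⁵ + 4z⁴ + 2z³ + 2z² + 4z + 5.
Reduce using z⁵ ≡ 2z⁴ + 4z³ + 4z + 6 (mod z⁵ + 5z⁴ + 3z³ + 3z + 1).
Reduced: 6z⁴ + 6z³ + 2z² + z + 4.

6z^4 + 6z^3 + 2z^2 + z + 4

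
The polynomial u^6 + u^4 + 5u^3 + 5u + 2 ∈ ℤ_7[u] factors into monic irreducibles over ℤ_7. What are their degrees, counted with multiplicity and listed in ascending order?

1, 2, 3

Write f(u) = u^6 + u^4 + 5u^3 + 5u + 2.
Linear factors from roots: (u + 6).
Complete factorization: f(u) = (u + 6)·(u^2 + 5u + 2)·(u^3 + 3u^2 + 6u + 6).
Factor degrees with multiplicity: 1 + 2 + 3 = 6.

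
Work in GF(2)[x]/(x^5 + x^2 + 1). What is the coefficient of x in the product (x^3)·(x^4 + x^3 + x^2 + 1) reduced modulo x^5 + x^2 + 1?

Multiply in GF(2)[x]: (x^3)·(x^4 + x^3 + x^2 + 1) = x^7 + x^6 + x^5 + x^3.
Reduce using x^5 ≡ x^2 + 1 (mod x^5 + x^2 + 1).
Reduced: x^4 + x + 1.

1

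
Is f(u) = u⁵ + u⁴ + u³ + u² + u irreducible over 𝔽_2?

Check for roots in 𝔽_2: f(0) = 0 → root; f(1) = 1.
f(0) = 0, so (u) divides f(u); f is reducible.

No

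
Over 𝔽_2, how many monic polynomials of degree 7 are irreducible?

18

By the necklace-counting formula, N_2(7) = (1/7) Σ_{d|7} μ(7/d)·2^d.
Divisors of 7: 1, 7; μ(7/d) for each: -1, 1.
Σ = − 2^1 + 2^7 = 126.
N = 126/7 = 18.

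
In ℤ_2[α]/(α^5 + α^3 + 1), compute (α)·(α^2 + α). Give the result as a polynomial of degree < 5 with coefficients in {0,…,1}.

α^3 + α^2

Multiply in ℤ_2[α]: (α)·(α^2 + α) = α^3 + α^2.
Reduced: α^3 + α^2.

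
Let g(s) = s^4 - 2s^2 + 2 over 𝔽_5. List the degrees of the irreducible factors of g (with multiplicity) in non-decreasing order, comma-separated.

Roots in 𝔽_5: g(0) = 2; g(1) = 1; g(2) = 0 → root; g(3) = 0 → root; g(4) = 1.
Linear factors from roots: (s - 2), (s + 2).
Complete factorization: g(s) = (s + 2)·(s - 2)·(s^2 + 2).
Factor degrees with multiplicity: 1 + 1 + 2 = 4.

1, 1, 2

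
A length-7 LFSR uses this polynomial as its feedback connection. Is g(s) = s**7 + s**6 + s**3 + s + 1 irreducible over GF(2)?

Check for roots in GF(2): g(0) = 1; g(1) = 1.
No roots, so no linear factors.
Monic irreducibles of degree 2 over GF(2): s**2 + s + 1.
None of them divide g (all give nonzero remainder).
Monic irreducibles of degree 3 over GF(2): s**3 + s + 1, s**3 + s**2 + 1.
None of them divide g (all give nonzero remainder).
No irreducible factor of degree ≤ 3 exists, so g is irreducible over GF(2).

Yes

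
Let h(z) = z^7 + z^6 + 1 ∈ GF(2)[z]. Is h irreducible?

Yes

Check for roots in GF(2): h(0) = 1; h(1) = 1.
No roots, so no linear factors.
Monic irreducibles of degree 2 over GF(2): z^2 + z + 1.
None of them divide h (all give nonzero remainder).
Monic irreducibles of degree 3 over GF(2): z^3 + z + 1, z^3 + z^2 + 1.
None of them divide h (all give nonzero remainder).
No irreducible factor of degree ≤ 3 exists, so h is irreducible over GF(2).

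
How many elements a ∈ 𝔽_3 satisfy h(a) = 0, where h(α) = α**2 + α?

Evaluate at each of the 3 elements of 𝔽_3:
h(0) = 0 → root; h(1) = 2; h(2) = 0 → root.
Roots: {0, 2}.

2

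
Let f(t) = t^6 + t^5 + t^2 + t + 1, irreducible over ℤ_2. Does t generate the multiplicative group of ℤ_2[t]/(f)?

|GF(2^6)^×| = 2^6 − 1 = 63. Prime factorization: 63 = 3^2·7.
f is primitive ⇔ t has order 63 in GF(2)[t]/(f), i.e. t^(63/q) ≠ 1 for each prime q | 63.
t^(21) mod f = t^5 + t^3 + t^2.
t^(9) mod f = t^3 + t^2 + 1.
None equal 1, so t has full order 63; f is primitive.

Yes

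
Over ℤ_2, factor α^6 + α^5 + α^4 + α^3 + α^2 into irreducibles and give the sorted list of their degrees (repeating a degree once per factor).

Write f(α) = α^6 + α^5 + α^4 + α^3 + α^2.
Roots in ℤ_2: f(0) = 0 → root; f(1) = 1.
Linear factors from roots: (α).
Complete factorization: f(α) = (α)^2·(α^4 + α^3 + α^2 + α + 1).
Factor degrees with multiplicity: 1 + 1 + 4 = 6.

1, 1, 4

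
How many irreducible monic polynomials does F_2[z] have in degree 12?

x^(2^12) − x is the product of all monic irreducibles of degree dividing 12; Möbius inversion gives N = (1/12) Σ μ(12/d)·2^d.
Divisors of 12: 1, 2, 3, 4, 6, 12; μ(12/d) for each: 0, 1, 0, -1, -1, 1.
Σ = 2^2 − 2^4 − 2^6 + 2^12 = 4020.
N = 4020/12 = 335.

335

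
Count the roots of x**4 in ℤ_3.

1

Write P(x) = x**4.
Evaluate at each of the 3 elements of ℤ_3:
P(0) = 0 → root; P(1) = 1; P(2) = 1.
Roots: {0}.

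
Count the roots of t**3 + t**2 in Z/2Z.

Write g(t) = t**3 + t**2.
Evaluate at each of the 2 elements of Z/2Z:
g(0) = 0 → root; g(1) = 0 → root.
Roots: {0, 1}.

2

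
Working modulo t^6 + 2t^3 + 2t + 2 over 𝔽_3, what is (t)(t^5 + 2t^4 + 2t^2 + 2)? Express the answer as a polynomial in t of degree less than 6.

2t^5 + 1

Multiply in 𝔽_3[t]: (t)·(t^5 + 2t^4 + 2t^2 + 2) = t^6 + 2t^5 + 2t^3 + 2t.
Reduce using t^6 ≡ t^3 + t + 1 (mod t^6 + 2t^3 + 2t + 2).
Reduced: 2t^5 + 1.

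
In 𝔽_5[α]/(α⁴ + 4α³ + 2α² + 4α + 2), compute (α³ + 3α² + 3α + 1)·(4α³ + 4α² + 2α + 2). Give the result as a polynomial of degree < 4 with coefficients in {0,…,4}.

Multiply in 𝔽_5[α]: (α³ + 3α² + 3α + 1)·(4α³ + 4α² + 2α + 2) = 4α⁶ + α⁵ + α⁴ + 4α³ + α² + 3α + 2.
Reduce using α⁴ ≡ α³ + 3α² + α + 3 (mod α⁴ + 4α³ + 2α² + 4α + 2).
Reduced: α³ + 2α² + α + 1.

α^3 + 2α^2 + α + 1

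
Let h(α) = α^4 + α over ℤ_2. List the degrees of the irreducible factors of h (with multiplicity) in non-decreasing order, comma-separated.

Roots in ℤ_2: h(0) = 0 → root; h(1) = 0 → root.
Linear factors from roots: (α), (α + 1).
Complete factorization: h(α) = (α)·(α + 1)·(α^2 + α + 1).
Factor degrees with multiplicity: 1 + 1 + 2 = 4.

1, 1, 2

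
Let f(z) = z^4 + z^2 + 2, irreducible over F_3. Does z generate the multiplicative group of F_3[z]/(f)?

|GF(3^4)^×| = 3^4 − 1 = 80. Prime factorization: 80 = 2^4·5.
f is primitive ⇔ z has order 80 in GF(3)[z]/(f), i.e. z^(80/q) ≠ 1 for each prime q | 80.
z^(40) mod f = 2.
z^(16) mod f = 1
Since z^(16) = 1, the order of z divides 16 < 80; not primitive.

No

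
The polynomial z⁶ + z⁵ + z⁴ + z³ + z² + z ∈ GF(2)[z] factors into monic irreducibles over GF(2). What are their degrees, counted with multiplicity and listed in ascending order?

1, 1, 2, 2

Write g(z) = z⁶ + z⁵ + z⁴ + z³ + z² + z.
Roots in GF(2): g(0) = 0 → root; g(1) = 0 → root.
Linear factors from roots: (z), (z + 1).
Complete factorization: g(z) = (z)·(z + 1)·(z² + z + 1)^2.
Factor degrees with multiplicity: 1 + 1 + 2 + 2 = 6.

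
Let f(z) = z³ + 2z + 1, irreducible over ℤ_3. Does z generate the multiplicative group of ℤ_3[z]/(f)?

|GF(3^3)^×| = 3^3 − 1 = 26. Prime factorization: 26 = 2·13.
f is primitive ⇔ z has order 26 in GF(3)[z]/(f), i.e. z^(26/q) ≠ 1 for each prime q | 26.
z^(13) mod f = 2.
z^(2) mod f = z².
None equal 1, so z has full order 26; f is primitive.

Yes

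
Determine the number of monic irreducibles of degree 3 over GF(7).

The number of monic irreducibles of degree 3 over GF(7) is (1/3)·Σ_{d∣3} μ(3/d) 7^d.
Divisors of 3: 1, 3; μ(3/d) for each: -1, 1.
Σ = − 7^1 + 7^3 = 336.
N = 336/3 = 112.

112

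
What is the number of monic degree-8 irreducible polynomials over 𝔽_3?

810

Gauss's count: N_{3}(8) = (1/8) Σ_{d|8} μ(8/d)·3^d.
Divisors of 8: 1, 2, 4, 8; μ(8/d) for each: 0, 0, -1, 1.
Σ = − 3^4 + 3^8 = 6480.
N = 6480/8 = 810.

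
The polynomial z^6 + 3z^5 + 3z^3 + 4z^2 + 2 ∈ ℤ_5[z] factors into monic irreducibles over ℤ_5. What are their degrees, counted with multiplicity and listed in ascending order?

6

Write g(z) = z^6 + 3z^5 + 3z^3 + 4z^2 + 2.
Roots in ℤ_5: g(0) = 2; g(1) = 3; g(2) = 2; g(3) = 2; g(4) = 1.
Complete factorization: g(z) = (z^6 + 3z^5 + 3z^3 + 4z^2 + 2).
Factor degrees with multiplicity: 6 = 6.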